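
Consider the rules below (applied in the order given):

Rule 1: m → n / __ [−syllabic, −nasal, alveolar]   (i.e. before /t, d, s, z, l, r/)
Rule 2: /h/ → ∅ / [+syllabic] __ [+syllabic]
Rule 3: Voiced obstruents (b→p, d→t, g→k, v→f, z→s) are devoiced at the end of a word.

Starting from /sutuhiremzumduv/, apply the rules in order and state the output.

sutuirenzunduf

Rule 1 (nasal place assimilation): /m/ precedes the alveolar consonant /z/, so it assimilates in place to [n]. /m/ precedes the alveolar consonant /d/, so it assimilates in place to [n]. /sutuhiremzumduv/ → sutuhirenzunduv.
Rule 2 (intervocalic h-deletion): /h/ occurs between vowels /u/ and /i/, so it deletes. /sutuhirenzunduv/ → sutuirenzunduv.
Rule 3 (final devoicing): /v/ is a voiced obstruent in word-final position, so it devoices to [f]. /sutuirenzunduv/ → sutuirenzunduf.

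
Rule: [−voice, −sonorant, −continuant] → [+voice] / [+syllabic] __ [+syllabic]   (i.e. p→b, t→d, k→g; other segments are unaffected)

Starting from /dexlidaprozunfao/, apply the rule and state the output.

dexlidaprozunfao

No segment of /dexlidaprozunfao/ meets the structural description of the rule, so the form surfaces unchanged.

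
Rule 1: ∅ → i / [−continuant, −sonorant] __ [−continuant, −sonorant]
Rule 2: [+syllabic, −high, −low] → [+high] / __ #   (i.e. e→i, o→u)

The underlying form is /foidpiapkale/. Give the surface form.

foidipiapikali

Rule 1 (stop-cluster i-epenthesis): /d/ and /p/ form a stop–stop cluster, so [i] is inserted between them. /p/ and /k/ form a stop–stop cluster, so [i] is inserted between them. /foidpiapkale/ → foidipiapikale.
Rule 2 (final vowel raising): /e/ is a mid vowel in word-final position, so it raises to [i]. /foidipiapikale/ → foidipiapikali.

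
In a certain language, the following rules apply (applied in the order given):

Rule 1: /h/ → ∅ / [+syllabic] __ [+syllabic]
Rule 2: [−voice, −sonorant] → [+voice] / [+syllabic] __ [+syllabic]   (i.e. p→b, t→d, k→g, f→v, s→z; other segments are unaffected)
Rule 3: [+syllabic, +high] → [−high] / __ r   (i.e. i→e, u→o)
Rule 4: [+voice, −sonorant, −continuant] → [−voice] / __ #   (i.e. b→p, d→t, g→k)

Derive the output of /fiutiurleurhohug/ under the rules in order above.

fiudiorleorhouk

Rule 1 (intervocalic h-deletion): /h/ occurs between vowels /o/ and /u/, so it deletes. /fiutiurleurhohug/ → fiutiurleurhoug.
Rule 2 (intervocalic voicing): /t/ is a voiceless obstruent between vowels /u/ and /i/, so it voices to [d]. /fiutiurleurhoug/ → fiudiurleurhoug.
Rule 3 (pre-rhotic lowering): /u/ is a high vowel immediately before /r/, so it lowers to [o]. /u/ is a high vowel immediately before /r/, so it lowers to [o]. /fiudiurleurhoug/ → fiudiorleorhoug.
Rule 4 (final devoicing): /g/ is a voiced stop in word-final position, so it devoices to [k]. /fiudiorleorhoug/ → fiudiorleorhouk.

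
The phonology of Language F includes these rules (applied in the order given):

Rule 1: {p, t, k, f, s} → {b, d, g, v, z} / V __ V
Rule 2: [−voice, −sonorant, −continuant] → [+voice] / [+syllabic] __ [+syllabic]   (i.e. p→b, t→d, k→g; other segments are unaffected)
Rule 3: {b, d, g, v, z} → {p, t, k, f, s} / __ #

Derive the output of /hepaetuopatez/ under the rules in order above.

hebaeduobades

Rule 1 (intervocalic voicing): /p/ is a voiceless obstruent between vowels /e/ and /a/, so it voices to [b]. /t/ is a voiceless obstruent between vowels /e/ and /u/, so it voices to [d]. /p/ is a voiceless obstruent between vowels /o/ and /a/, so it voices to [b]. /t/ is a voiceless obstruent between vowels /a/ and /e/, so it voices to [d]. /hepaetuopatez/ → hebaeduobadez.
Rule 2 (intervocalic voicing): no segment meets the environment; /hebaeduobadez/ is unchanged.
Rule 3 (final devoicing): /z/ is a voiced obstruent in word-final position, so it devoices to [s]. /hebaeduobadez/ → hebaeduobades.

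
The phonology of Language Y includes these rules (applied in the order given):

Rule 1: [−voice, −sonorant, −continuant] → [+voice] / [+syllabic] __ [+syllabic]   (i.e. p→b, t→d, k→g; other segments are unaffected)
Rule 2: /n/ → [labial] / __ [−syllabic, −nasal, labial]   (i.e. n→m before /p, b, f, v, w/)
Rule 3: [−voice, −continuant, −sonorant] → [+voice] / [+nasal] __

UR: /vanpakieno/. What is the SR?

vambagieno

Rule 1 (intervocalic voicing): /k/ is a voiceless stop between vowels /a/ and /i/, so it voices to [g]. /vanpakieno/ → vanpagieno.
Rule 2 (nasal place assimilation): /n/ precedes the labial consonant /p/, so it assimilates in place to [m]. /vanpagieno/ → vampagieno.
Rule 3 (post-nasal voicing): /p/ is a voiceless stop immediately after the nasal /m/, so it voices to [b]. /vampagieno/ → vambagieno.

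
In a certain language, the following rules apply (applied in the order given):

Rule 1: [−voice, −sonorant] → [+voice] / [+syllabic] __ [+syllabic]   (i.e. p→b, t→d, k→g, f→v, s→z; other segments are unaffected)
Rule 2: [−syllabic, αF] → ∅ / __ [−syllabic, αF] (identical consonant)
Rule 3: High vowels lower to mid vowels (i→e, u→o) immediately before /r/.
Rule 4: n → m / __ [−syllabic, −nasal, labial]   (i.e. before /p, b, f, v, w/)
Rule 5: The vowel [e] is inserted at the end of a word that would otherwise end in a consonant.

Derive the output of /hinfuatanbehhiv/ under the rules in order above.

Rule 1 (intervocalic voicing): /t/ is a voiceless obstruent between vowels /a/ and /a/, so it voices to [d]. /hinfuatanbehhiv/ → hinfuadanbehhiv.
Rule 2 (degemination): /hh/ is a geminate; the first /h/ deletes. /hinfuadanbehhiv/ → hinfuadanbehiv.
Rule 3 (pre-rhotic lowering): no segment meets the environment; /hinfuadanbehiv/ is unchanged.
Rule 4 (nasal place assimilation): /n/ precedes the labial consonant /f/, so it assimilates in place to [m]. /n/ precedes the labial consonant /b/, so it assimilates in place to [m]. /hinfuadanbehiv/ → himfuadambehiv.
Rule 5 (final e-epenthesis): the form ends in the consonant /v/, so [e] is inserted word-finally. /himfuadambehiv/ → himfuadambehive.

himfuadambehive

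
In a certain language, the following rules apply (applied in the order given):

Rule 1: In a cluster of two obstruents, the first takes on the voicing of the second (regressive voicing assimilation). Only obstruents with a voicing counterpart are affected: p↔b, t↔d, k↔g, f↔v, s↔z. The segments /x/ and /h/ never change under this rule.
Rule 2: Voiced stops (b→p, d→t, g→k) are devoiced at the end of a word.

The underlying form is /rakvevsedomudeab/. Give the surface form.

Rule 1 (regressive voicing assimilation): /k/ precedes the voiced obstruent /v/, so it voices to [g] by assimilation. /v/ precedes the voiceless obstruent /s/, so it devoices to [f] by assimilation. /rakvevsedomudeab/ → ragvefsedomudeab.
Rule 2 (final devoicing): /b/ is a voiced stop in word-final position, so it devoices to [p]. /ragvefsedomudeab/ → ragvefsedomudeap.

ragvefsedomudeap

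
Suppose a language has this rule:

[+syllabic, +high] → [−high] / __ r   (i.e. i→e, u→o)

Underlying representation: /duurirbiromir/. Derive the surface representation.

duorerberomer

Scanning /duurirbiromir/: /u/ at position 2 is not in the conditioning environment; /u/ is a high vowel immediately before /r/, so it lowers to [o]; /i/ is a high vowel immediately before /r/, so it lowers to [e]; /i/ is a high vowel immediately before /r/, so it lowers to [e]; /i/ is a high vowel immediately before /r/, so it lowers to [e].
Result: [duorerberomer].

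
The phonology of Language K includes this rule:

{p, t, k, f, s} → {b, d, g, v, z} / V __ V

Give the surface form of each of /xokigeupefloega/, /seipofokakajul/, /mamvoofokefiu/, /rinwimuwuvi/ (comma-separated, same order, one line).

/xokigeupefloega/: /k/ is a voiceless obstruent between vowels /o/ and /i/, so it voices to [g]. /p/ is a voiceless obstruent between vowels /u/ and /e/, so it voices to [b]. → [xogigeubefloega].
/seipofokakajul/: /p/ is a voiceless obstruent between vowels /i/ and /o/, so it voices to [b]. /f/ is a voiceless obstruent between vowels /o/ and /o/, so it voices to [v]. /k/ is a voiceless obstruent between vowels /o/ and /a/, so it voices to [g]. /k/ is a voiceless obstruent between vowels /a/ and /a/, so it voices to [g]. → [seibovogagajul].
/mamvoofokefiu/: /f/ is a voiceless obstruent between vowels /o/ and /o/, so it voices to [v]. /k/ is a voiceless obstruent between vowels /o/ and /e/, so it voices to [g]. /f/ is a voiceless obstruent between vowels /e/ and /i/, so it voices to [v]. → [mamvoovogeviu].
/rinwimuwuvi/: the rule's environment is not met; surfaces unchanged as [rinwimuwuvi].

xogigeubefloega, seibovogagajul, mamvoovogeviu, rinwimuwuvi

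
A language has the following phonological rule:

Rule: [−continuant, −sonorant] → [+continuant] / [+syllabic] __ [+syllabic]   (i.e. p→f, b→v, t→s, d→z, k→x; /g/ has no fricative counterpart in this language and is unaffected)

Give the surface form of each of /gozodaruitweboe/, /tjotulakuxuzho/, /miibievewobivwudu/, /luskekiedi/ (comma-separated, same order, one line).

gozozaruitwevoe, tjosulaxuxuzho, miivievewovivwuzu, luskexiezi

/gozodaruitweboe/: /d/ is a stop between vowels /o/ and /a/, so it spirantizes to the fricative [z]. /b/ is a stop between vowels /e/ and /o/, so it spirantizes to the fricative [v]. → [gozozaruitwevoe].
/tjotulakuxuzho/: /t/ is a stop between vowels /o/ and /u/, so it spirantizes to the fricative [s]. /k/ is a stop between vowels /a/ and /u/, so it spirantizes to the fricative [x]. → [tjosulaxuxuzho].
/miibievewobivwudu/: /b/ is a stop between vowels /i/ and /i/, so it spirantizes to the fricative [v]. /b/ is a stop between vowels /o/ and /i/, so it spirantizes to the fricative [v]. /d/ is a stop between vowels /u/ and /u/, so it spirantizes to the fricative [z]. → [miivievewovivwuzu].
/luskekiedi/: /k/ is a stop between vowels /e/ and /i/, so it spirantizes to the fricative [x]. /d/ is a stop between vowels /e/ and /i/, so it spirantizes to the fricative [z]. → [luskexiezi].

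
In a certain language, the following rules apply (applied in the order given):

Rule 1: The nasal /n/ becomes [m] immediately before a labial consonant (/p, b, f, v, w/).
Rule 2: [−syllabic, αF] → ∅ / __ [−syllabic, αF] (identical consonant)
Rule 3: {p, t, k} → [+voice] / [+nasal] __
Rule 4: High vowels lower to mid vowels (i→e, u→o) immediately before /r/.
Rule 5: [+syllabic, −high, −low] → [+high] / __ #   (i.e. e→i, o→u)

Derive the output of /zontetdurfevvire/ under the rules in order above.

zondetdorfeveri

Rule 1 (nasal place assimilation): no segment meets the environment; /zontetdurfevvire/ is unchanged.
Rule 2 (degemination): /vv/ is a geminate; the first /v/ deletes. /zontetdurfevvire/ → zontetdurfevire.
Rule 3 (post-nasal voicing): /t/ is a voiceless stop immediately after the nasal /n/, so it voices to [d]. /zontetdurfevire/ → zondetdurfevire.
Rule 4 (pre-rhotic lowering): /u/ is a high vowel immediately before /r/, so it lowers to [o]. /i/ is a high vowel immediately before /r/, so it lowers to [e]. /zondetdurfevire/ → zondetdorfevere.
Rule 5 (final vowel raising): /e/ is a mid vowel in word-final position, so it raises to [i]. /zondetdorfevere/ → zondetdorfeveri.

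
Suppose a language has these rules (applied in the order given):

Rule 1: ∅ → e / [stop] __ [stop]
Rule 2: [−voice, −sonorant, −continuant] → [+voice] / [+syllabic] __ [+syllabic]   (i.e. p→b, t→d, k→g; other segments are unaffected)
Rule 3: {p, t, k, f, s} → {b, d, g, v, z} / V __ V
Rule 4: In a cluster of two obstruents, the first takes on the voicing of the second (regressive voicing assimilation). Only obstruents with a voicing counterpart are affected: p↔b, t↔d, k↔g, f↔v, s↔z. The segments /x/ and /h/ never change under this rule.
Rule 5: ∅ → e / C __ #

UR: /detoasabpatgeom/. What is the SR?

Rule 1 (stop-cluster e-epenthesis): /b/ and /p/ form a stop–stop cluster, so [e] is inserted between them. /t/ and /g/ form a stop–stop cluster, so [e] is inserted between them. /detoasabpatgeom/ → detoasabepategeom.
Rule 2 (intervocalic voicing): /t/ is a voiceless stop between vowels /e/ and /o/, so it voices to [d]. /p/ is a voiceless stop between vowels /e/ and /a/, so it voices to [b]. /t/ is a voiceless stop between vowels /a/ and /e/, so it voices to [d]. /detoasabepategeom/ → dedoasabebadegeom.
Rule 3 (intervocalic voicing): /s/ is a voiceless obstruent between vowels /a/ and /a/, so it voices to [z]. /dedoasabebadegeom/ → dedoazabebadegeom.
Rule 4 (regressive voicing assimilation): no segment meets the environment; /dedoazabebadegeom/ is unchanged.
Rule 5 (final e-epenthesis): the form ends in the consonant /m/, so [e] is inserted word-finally. /dedoazabebadegeom/ → dedoazabebadegeome.

dedoazabebadegeome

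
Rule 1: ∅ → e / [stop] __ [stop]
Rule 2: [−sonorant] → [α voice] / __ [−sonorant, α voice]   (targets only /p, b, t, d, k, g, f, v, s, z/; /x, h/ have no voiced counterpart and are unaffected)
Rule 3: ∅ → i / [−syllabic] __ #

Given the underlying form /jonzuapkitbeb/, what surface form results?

jonzuapekitebebi

Rule 1 (stop-cluster e-epenthesis): /p/ and /k/ form a stop–stop cluster, so [e] is inserted between them. /t/ and /b/ form a stop–stop cluster, so [e] is inserted between them. /jonzuapkitbeb/ → jonzuapekitebeb.
Rule 2 (regressive voicing assimilation): no segment meets the environment; /jonzuapekitebeb/ is unchanged.
Rule 3 (final i-epenthesis): the form ends in the consonant /b/, so [i] is inserted word-finally. /jonzuapekitebeb/ → jonzuapekitebebi.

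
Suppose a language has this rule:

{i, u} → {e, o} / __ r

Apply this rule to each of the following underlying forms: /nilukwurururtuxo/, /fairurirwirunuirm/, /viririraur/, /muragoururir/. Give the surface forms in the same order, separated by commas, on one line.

/nilukwurururtuxo/: /u/ is a high vowel immediately before /r/, so it lowers to [o]. /u/ is a high vowel immediately before /r/, so it lowers to [o]. /u/ is a high vowel immediately before /r/, so it lowers to [o]. → [nilukwororortuxo].
/fairurirwirunuirm/: /i/ is a high vowel immediately before /r/, so it lowers to [e]. /u/ is a high vowel immediately before /r/, so it lowers to [o]. /i/ is a high vowel immediately before /r/, so it lowers to [e]. /i/ is a high vowel immediately before /r/, so it lowers to [e]. /i/ is a high vowel immediately before /r/, so it lowers to [e]. → [faerorerwerunuerm].
/viririraur/: /i/ is a high vowel immediately before /r/, so it lowers to [e]. /i/ is a high vowel immediately before /r/, so it lowers to [e]. /i/ is a high vowel immediately before /r/, so it lowers to [e]. /u/ is a high vowel immediately before /r/, so it lowers to [o]. → [verereraor].
/muragoururir/: /u/ is a high vowel immediately before /r/, so it lowers to [o]. /u/ is a high vowel immediately before /r/, so it lowers to [o]. /u/ is a high vowel immediately before /r/, so it lowers to [o]. /i/ is a high vowel immediately before /r/, so it lowers to [e]. → [moragoororer].

nilukwororortuxo, faerorerwerunuerm, verereraor, moragoororer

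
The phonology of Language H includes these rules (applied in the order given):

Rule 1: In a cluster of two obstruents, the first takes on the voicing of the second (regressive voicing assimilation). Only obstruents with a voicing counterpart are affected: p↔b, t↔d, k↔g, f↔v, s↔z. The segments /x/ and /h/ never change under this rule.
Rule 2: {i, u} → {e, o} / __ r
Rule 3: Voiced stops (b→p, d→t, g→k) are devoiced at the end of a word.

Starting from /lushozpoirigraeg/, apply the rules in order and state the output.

Rule 1 (regressive voicing assimilation): /z/ precedes the voiceless obstruent /p/, so it devoices to [s] by assimilation. /lushozpoirigraeg/ → lushospoirigraeg.
Rule 2 (pre-rhotic lowering): /i/ is a high vowel immediately before /r/, so it lowers to [e]. /lushospoirigraeg/ → lushospoerigraeg.
Rule 3 (final devoicing): /g/ is a voiced stop in word-final position, so it devoices to [k]. /lushospoerigraeg/ → lushospoerigraek.

lushospoerigraek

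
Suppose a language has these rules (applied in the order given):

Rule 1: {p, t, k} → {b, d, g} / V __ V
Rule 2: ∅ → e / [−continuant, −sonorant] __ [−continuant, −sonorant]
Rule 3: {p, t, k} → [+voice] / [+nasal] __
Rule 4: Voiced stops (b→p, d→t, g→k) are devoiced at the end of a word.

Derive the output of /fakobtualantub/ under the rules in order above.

fagobetualandup

Rule 1 (intervocalic voicing): /k/ is a voiceless stop between vowels /a/ and /o/, so it voices to [g]. /fakobtualantub/ → fagobtualantub.
Rule 2 (stop-cluster e-epenthesis): /b/ and /t/ form a stop–stop cluster, so [e] is inserted between them. /fagobtualantub/ → fagobetualantub.
Rule 3 (post-nasal voicing): /t/ is a voiceless stop immediately after the nasal /n/, so it voices to [d]. /fagobetualantub/ → fagobetualandub.
Rule 4 (final devoicing): /b/ is a voiced stop in word-final position, so it devoices to [p]. /fagobetualandub/ → fagobetualandup.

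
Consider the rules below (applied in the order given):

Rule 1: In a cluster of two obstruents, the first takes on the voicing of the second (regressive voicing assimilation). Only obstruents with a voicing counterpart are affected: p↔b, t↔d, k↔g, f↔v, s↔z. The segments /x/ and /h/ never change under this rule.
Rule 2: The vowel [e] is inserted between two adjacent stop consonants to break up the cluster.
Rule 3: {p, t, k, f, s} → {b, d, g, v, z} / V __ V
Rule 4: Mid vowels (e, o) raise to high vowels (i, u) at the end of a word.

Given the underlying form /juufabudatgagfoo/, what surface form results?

Rule 1 (regressive voicing assimilation): /t/ precedes the voiced obstruent /g/, so it voices to [d] by assimilation. /g/ precedes the voiceless obstruent /f/, so it devoices to [k] by assimilation. /juufabudatgagfoo/ → juufabudadgakfoo.
Rule 2 (stop-cluster e-epenthesis): /d/ and /g/ form a stop–stop cluster, so [e] is inserted between them. /juufabudadgakfoo/ → juufabudadegakfoo.
Rule 3 (intervocalic voicing): /f/ is a voiceless obstruent between vowels /u/ and /a/, so it voices to [v]. /juufabudadegakfoo/ → juuvabudadegakfoo.
Rule 4 (final vowel raising): /o/ is a mid vowel in word-final position, so it raises to [u]. /juuvabudadegakfoo/ → juuvabudadegakfou.

juuvabudadegakfou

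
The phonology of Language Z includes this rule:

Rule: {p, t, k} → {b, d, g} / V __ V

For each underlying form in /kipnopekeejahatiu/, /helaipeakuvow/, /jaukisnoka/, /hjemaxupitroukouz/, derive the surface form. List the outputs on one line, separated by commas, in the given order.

kipnobegeejahadiu, helaibeaguvow, jaugisnoga, hjemaxubitrougouz

/kipnopekeejahatiu/: /p/ is a voiceless stop between vowels /o/ and /e/, so it voices to [b]. /k/ is a voiceless stop between vowels /e/ and /e/, so it voices to [g]. /t/ is a voiceless stop between vowels /a/ and /i/, so it voices to [d]. → [kipnobegeejahadiu].
/helaipeakuvow/: /p/ is a voiceless stop between vowels /i/ and /e/, so it voices to [b]. /k/ is a voiceless stop between vowels /a/ and /u/, so it voices to [g]. → [helaibeaguvow].
/jaukisnoka/: /k/ is a voiceless stop between vowels /u/ and /i/, so it voices to [g]. /k/ is a voiceless stop between vowels /o/ and /a/, so it voices to [g]. → [jaugisnoga].
/hjemaxupitroukouz/: /p/ is a voiceless stop between vowels /u/ and /i/, so it voices to [b]. /k/ is a voiceless stop between vowels /u/ and /o/, so it voices to [g]. → [hjemaxubitrougouz].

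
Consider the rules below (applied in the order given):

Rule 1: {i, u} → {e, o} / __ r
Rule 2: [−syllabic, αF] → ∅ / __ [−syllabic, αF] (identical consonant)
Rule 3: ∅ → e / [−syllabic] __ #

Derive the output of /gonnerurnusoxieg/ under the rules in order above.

gonerornusoxiege

Rule 1 (pre-rhotic lowering): /u/ is a high vowel immediately before /r/, so it lowers to [o]. /gonnerurnusoxieg/ → gonnerornusoxieg.
Rule 2 (degemination): /nn/ is a geminate; the first /n/ deletes. /gonnerornusoxieg/ → gonerornusoxieg.
Rule 3 (final e-epenthesis): the form ends in the consonant /g/, so [e] is inserted word-finally. /gonerornusoxieg/ → gonerornusoxiege.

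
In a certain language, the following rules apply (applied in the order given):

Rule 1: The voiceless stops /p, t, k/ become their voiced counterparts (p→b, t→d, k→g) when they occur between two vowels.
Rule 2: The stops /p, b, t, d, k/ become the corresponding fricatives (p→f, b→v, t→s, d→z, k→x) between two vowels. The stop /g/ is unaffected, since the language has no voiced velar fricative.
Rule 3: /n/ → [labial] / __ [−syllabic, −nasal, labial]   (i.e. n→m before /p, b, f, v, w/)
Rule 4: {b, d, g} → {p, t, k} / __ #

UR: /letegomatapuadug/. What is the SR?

lezegomazavuazuk

Rule 1 (intervocalic voicing): /t/ is a voiceless stop between vowels /e/ and /e/, so it voices to [d]. /t/ is a voiceless stop between vowels /a/ and /a/, so it voices to [d]. /p/ is a voiceless stop between vowels /a/ and /u/, so it voices to [b]. /letegomatapuadug/ → ledegomadabuadug.
Rule 2 (intervocalic spirantization): /d/ is a stop between vowels /e/ and /e/, so it spirantizes to the fricative [z]. /d/ is a stop between vowels /a/ and /a/, so it spirantizes to the fricative [z]. /b/ is a stop between vowels /a/ and /u/, so it spirantizes to the fricative [v]. /d/ is a stop between vowels /a/ and /u/, so it spirantizes to the fricative [z]. /ledegomadabuadug/ → lezegomazavuazug.
Rule 3 (nasal place assimilation): no segment meets the environment; /lezegomazavuazug/ is unchanged.
Rule 4 (final devoicing): /g/ is a voiced stop in word-final position, so it devoices to [k]. /lezegomazavuazug/ → lezegomazavuazuk.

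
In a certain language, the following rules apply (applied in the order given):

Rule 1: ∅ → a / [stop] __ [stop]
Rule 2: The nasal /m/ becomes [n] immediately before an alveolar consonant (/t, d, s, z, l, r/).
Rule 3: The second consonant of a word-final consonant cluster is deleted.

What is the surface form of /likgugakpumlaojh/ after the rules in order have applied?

Rule 1 (stop-cluster a-epenthesis): /k/ and /g/ form a stop–stop cluster, so [a] is inserted between them. /k/ and /p/ form a stop–stop cluster, so [a] is inserted between them. /likgugakpumlaojh/ → likagugakapumlaojh.
Rule 2 (nasal place assimilation): /m/ precedes the alveolar consonant /l/, so it assimilates in place to [n]. /likagugakapumlaojh/ → likagugakapunlaojh.
Rule 3 (final cluster simplification): /h/ is the second consonant of a word-final cluster /jh/, so it deletes. /likagugakapunlaojh/ → likagugakapunlaoj.

likagugakapunlaoj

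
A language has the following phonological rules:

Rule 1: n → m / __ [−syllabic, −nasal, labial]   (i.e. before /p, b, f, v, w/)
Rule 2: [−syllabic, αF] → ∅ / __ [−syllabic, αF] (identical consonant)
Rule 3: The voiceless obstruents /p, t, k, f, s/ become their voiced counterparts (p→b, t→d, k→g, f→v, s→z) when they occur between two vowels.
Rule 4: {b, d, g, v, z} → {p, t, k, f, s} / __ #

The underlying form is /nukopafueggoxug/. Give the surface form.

Rule 1 (nasal place assimilation): no segment meets the environment; /nukopafueggoxug/ is unchanged.
Rule 2 (degemination): /gg/ is a geminate; the first /g/ deletes. /nukopafueggoxug/ → nukopafuegoxug.
Rule 3 (intervocalic voicing): /k/ is a voiceless obstruent between vowels /u/ and /o/, so it voices to [g]. /p/ is a voiceless obstruent between vowels /o/ and /a/, so it voices to [b]. /f/ is a voiceless obstruent between vowels /a/ and /u/, so it voices to [v]. /nukopafuegoxug/ → nugobavuegoxug.
Rule 4 (final devoicing): /g/ is a voiced obstruent in word-final position, so it devoices to [k]. /nugobavuegoxug/ → nugobavuegoxuk.

nugobavuegoxuk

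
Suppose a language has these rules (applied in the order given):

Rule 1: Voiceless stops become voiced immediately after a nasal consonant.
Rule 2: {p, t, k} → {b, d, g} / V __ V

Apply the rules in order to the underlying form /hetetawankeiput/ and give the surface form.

Rule 1 (post-nasal voicing): /k/ is a voiceless stop immediately after the nasal /n/, so it voices to [g]. /hetetawankeiput/ → hetetawangeiput.
Rule 2 (intervocalic voicing): /t/ is a voiceless stop between vowels /e/ and /e/, so it voices to [d]. /t/ is a voiceless stop between vowels /e/ and /a/, so it voices to [d]. /p/ is a voiceless stop between vowels /i/ and /u/, so it voices to [b]. /hetetawangeiput/ → hededawangeibut.

hededawangeibut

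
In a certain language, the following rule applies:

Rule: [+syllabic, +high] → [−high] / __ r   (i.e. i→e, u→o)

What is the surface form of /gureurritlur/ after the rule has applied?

Scanning /gureurritlur/: /u/ is a high vowel immediately before /r/, so it lowers to [o]; /u/ is a high vowel immediately before /r/, so it lowers to [o]; /i/ at position 8 is not in the conditioning environment; /u/ is a high vowel immediately before /r/, so it lowers to [o].
Result: [goreorritlor].

goreorritlor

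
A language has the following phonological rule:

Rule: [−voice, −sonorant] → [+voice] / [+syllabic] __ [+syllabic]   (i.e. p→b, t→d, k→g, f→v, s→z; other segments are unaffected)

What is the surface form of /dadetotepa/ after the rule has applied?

/t/ is a voiceless obstruent between vowels /e/ and /o/, so it voices to [d].
/t/ is a voiceless obstruent between vowels /o/ and /e/, so it voices to [d].
/p/ is a voiceless obstruent between vowels /e/ and /a/, so it voices to [b].
Surface form: [dadedodeba].

dadedodeba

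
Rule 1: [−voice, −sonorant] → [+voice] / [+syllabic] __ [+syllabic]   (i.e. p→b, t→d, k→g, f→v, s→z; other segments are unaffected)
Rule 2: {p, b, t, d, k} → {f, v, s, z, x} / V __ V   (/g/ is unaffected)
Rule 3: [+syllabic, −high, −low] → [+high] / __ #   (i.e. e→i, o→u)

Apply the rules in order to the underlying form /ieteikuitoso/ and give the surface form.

Rule 1 (intervocalic voicing): /t/ is a voiceless obstruent between vowels /e/ and /e/, so it voices to [d]. /k/ is a voiceless obstruent between vowels /i/ and /u/, so it voices to [g]. /t/ is a voiceless obstruent between vowels /i/ and /o/, so it voices to [d]. /s/ is a voiceless obstruent between vowels /o/ and /o/, so it voices to [z]. /ieteikuitoso/ → iedeiguidozo.
Rule 2 (intervocalic spirantization): /d/ is a stop between vowels /e/ and /e/, so it spirantizes to the fricative [z]. /d/ is a stop between vowels /i/ and /o/, so it spirantizes to the fricative [z]. /iedeiguidozo/ → iezeiguizozo.
Rule 3 (final vowel raising): /o/ is a mid vowel in word-final position, so it raises to [u]. /iezeiguizozo/ → iezeiguizozu.

iezeiguizozu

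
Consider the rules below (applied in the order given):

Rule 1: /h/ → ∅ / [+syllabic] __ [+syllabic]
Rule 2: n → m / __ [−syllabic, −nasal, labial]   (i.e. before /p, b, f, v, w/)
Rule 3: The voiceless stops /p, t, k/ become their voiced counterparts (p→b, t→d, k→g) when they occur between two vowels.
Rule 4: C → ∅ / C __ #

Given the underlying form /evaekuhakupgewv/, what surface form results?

evaeguagupgew

Rule 1 (intervocalic h-deletion): /h/ occurs between vowels /u/ and /a/, so it deletes. /evaekuhakupgewv/ → evaekuakupgewv.
Rule 2 (nasal place assimilation): no segment meets the environment; /evaekuakupgewv/ is unchanged.
Rule 3 (intervocalic voicing): /k/ is a voiceless stop between vowels /e/ and /u/, so it voices to [g]. /k/ is a voiceless stop between vowels /a/ and /u/, so it voices to [g]. /evaekuakupgewv/ → evaeguagupgewv.
Rule 4 (final cluster simplification): /v/ is the second consonant of a word-final cluster /wv/, so it deletes. /evaeguagupgewv/ → evaeguagupgew.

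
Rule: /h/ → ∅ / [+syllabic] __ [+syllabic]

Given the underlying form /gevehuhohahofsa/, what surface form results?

geveuoaofsa

/h/ occurs between vowels /e/ and /u/, so it deletes.
/h/ occurs between vowels /u/ and /o/, so it deletes.
/h/ occurs between vowels /o/ and /a/, so it deletes.
/h/ occurs between vowels /a/ and /o/, so it deletes.
Surface form: [geveuoaofsa].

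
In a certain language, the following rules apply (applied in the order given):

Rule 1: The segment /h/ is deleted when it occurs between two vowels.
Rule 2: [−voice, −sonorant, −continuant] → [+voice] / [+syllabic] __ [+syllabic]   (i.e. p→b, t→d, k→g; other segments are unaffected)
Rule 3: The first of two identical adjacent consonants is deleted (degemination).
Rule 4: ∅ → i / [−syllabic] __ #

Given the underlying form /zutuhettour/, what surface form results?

Rule 1 (intervocalic h-deletion): /h/ occurs between vowels /u/ and /e/, so it deletes. /zutuhettour/ → zutuettour.
Rule 2 (intervocalic voicing): /t/ is a voiceless stop between vowels /u/ and /u/, so it voices to [d]. /zutuettour/ → zuduettour.
Rule 3 (degemination): /tt/ is a geminate; the first /t/ deletes. /zuduettour/ → zuduetour.
Rule 4 (final i-epenthesis): the form ends in the consonant /r/, so [i] is inserted word-finally. /zuduetour/ → zuduetouri.

zuduetouri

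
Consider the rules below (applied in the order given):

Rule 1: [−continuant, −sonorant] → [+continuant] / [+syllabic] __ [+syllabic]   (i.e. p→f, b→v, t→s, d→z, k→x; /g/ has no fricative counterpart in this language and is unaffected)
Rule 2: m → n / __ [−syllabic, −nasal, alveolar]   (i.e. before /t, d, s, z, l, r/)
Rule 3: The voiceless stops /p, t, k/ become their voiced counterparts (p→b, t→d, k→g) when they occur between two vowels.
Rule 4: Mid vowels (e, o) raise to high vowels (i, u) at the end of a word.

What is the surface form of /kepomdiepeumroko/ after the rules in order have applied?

Rule 1 (intervocalic spirantization): /p/ is a stop between vowels /e/ and /o/, so it spirantizes to the fricative [f]. /p/ is a stop between vowels /e/ and /e/, so it spirantizes to the fricative [f]. /k/ is a stop between vowels /o/ and /o/, so it spirantizes to the fricative [x]. /kepomdiepeumroko/ → kefomdiefeumroxo.
Rule 2 (nasal place assimilation): /m/ precedes the alveolar consonant /d/, so it assimilates in place to [n]. /m/ precedes the alveolar consonant /r/, so it assimilates in place to [n]. /kefomdiefeumroxo/ → kefondiefeunroxo.
Rule 3 (intervocalic voicing): no segment meets the environment; /kefondiefeunroxo/ is unchanged.
Rule 4 (final vowel raising): /o/ is a mid vowel in word-final position, so it raises to [u]. /kefondiefeunroxo/ → kefondiefeunroxu.

kefondiefeunroxu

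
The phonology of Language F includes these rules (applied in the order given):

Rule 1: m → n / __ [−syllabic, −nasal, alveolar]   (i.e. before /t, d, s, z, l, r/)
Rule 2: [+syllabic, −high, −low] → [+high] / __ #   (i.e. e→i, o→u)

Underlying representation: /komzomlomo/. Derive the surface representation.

konzonlomu

Rule 1 (nasal place assimilation): /m/ precedes the alveolar consonant /z/, so it assimilates in place to [n]. /m/ precedes the alveolar consonant /l/, so it assimilates in place to [n]. /komzomlomo/ → konzonlomo.
Rule 2 (final vowel raising): /o/ is a mid vowel in word-final position, so it raises to [u]. /konzonlomo/ → konzonlomu.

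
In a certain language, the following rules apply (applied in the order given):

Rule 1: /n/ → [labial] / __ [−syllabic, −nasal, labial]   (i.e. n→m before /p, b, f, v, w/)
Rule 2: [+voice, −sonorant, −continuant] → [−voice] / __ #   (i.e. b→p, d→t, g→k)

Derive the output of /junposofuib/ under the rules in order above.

jumposofuip

Rule 1 (nasal place assimilation): /n/ precedes the labial consonant /p/, so it assimilates in place to [m]. /junposofuib/ → jumposofuib.
Rule 2 (final devoicing): /b/ is a voiced stop in word-final position, so it devoices to [p]. /jumposofuib/ → jumposofuip.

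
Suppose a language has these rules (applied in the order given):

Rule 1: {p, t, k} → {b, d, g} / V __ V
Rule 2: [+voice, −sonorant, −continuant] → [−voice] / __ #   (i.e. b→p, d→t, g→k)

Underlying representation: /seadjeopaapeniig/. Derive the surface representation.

seadjeobaabeniik

Rule 1 (intervocalic voicing): /p/ is a voiceless stop between vowels /o/ and /a/, so it voices to [b]. /p/ is a voiceless stop between vowels /a/ and /e/, so it voices to [b]. /seadjeopaapeniig/ → seadjeobaabeniig.
Rule 2 (final devoicing): /g/ is a voiced stop in word-final position, so it devoices to [k]. /seadjeobaabeniig/ → seadjeobaabeniik.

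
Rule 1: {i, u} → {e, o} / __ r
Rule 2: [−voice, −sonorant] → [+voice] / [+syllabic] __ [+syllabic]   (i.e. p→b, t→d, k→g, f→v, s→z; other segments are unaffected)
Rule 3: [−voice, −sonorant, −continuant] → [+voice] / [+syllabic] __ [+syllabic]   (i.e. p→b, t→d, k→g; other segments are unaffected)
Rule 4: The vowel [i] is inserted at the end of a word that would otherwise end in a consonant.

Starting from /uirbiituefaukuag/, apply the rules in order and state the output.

Rule 1 (pre-rhotic lowering): /i/ is a high vowel immediately before /r/, so it lowers to [e]. /uirbiituefaukuag/ → uerbiituefaukuag.
Rule 2 (intervocalic voicing): /t/ is a voiceless obstruent between vowels /i/ and /u/, so it voices to [d]. /f/ is a voiceless obstruent between vowels /e/ and /a/, so it voices to [v]. /k/ is a voiceless obstruent between vowels /u/ and /u/, so it voices to [g]. /uerbiituefaukuag/ → uerbiiduevauguag.
Rule 3 (intervocalic voicing): no segment meets the environment; /uerbiiduevauguag/ is unchanged.
Rule 4 (final i-epenthesis): the form ends in the consonant /g/, so [i] is inserted word-finally. /uerbiiduevauguag/ → uerbiiduevauguagi.

uerbiiduevauguagi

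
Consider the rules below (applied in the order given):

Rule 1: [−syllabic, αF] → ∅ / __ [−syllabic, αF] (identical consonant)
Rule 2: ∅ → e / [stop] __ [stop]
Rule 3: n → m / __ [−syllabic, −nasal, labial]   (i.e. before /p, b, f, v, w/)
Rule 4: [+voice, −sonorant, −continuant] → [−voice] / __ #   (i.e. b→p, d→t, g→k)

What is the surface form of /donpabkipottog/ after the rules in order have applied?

Rule 1 (degemination): /tt/ is a geminate; the first /t/ deletes. /donpabkipottog/ → donpabkipotog.
Rule 2 (stop-cluster e-epenthesis): /b/ and /k/ form a stop–stop cluster, so [e] is inserted between them. /donpabkipotog/ → donpabekipotog.
Rule 3 (nasal place assimilation): /n/ precedes the labial consonant /p/, so it assimilates in place to [m]. /donpabekipotog/ → dompabekipotog.
Rule 4 (final devoicing): /g/ is a voiced stop in word-final position, so it devoices to [k]. /dompabekipotog/ → dompabekipotok.

dompabekipotok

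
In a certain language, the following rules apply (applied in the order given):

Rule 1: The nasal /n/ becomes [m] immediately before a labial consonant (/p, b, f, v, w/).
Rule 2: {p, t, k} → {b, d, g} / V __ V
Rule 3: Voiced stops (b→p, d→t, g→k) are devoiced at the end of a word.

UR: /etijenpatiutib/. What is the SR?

edijempadiudip

Rule 1 (nasal place assimilation): /n/ precedes the labial consonant /p/, so it assimilates in place to [m]. /etijenpatiutib/ → etijempatiutib.
Rule 2 (intervocalic voicing): /t/ is a voiceless stop between vowels /e/ and /i/, so it voices to [d]. /t/ is a voiceless stop between vowels /a/ and /i/, so it voices to [d]. /t/ is a voiceless stop between vowels /u/ and /i/, so it voices to [d]. /etijempatiutib/ → edijempadiudib.
Rule 3 (final devoicing): /b/ is a voiced stop in word-final position, so it devoices to [p]. /edijempadiudib/ → edijempadiudip.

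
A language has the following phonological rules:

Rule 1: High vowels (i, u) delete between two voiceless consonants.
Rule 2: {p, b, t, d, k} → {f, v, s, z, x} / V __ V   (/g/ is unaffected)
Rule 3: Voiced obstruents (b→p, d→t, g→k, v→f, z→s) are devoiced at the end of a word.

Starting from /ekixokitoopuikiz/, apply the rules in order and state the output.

Rule 1 (high vowel syncope): /i/ is a high vowel flanked by voiceless consonants /k/ and /x/, so it deletes. /i/ is a high vowel flanked by voiceless consonants /k/ and /t/, so it deletes. /ekixokitoopuikiz/ → ekxoktoopuikiz.
Rule 2 (intervocalic spirantization): /p/ is a stop between vowels /o/ and /u/, so it spirantizes to the fricative [f]. /k/ is a stop between vowels /i/ and /i/, so it spirantizes to the fricative [x]. /ekxoktoopuikiz/ → ekxoktoofuixiz.
Rule 3 (final devoicing): /z/ is a voiced obstruent in word-final position, so it devoices to [s]. /ekxoktoofuixiz/ → ekxoktoofuixis.

ekxoktoofuixis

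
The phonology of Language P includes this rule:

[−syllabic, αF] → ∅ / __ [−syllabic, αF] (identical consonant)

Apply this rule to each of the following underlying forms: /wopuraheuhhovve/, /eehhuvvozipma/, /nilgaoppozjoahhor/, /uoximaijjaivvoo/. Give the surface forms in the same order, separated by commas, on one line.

/wopuraheuhhovve/: /hh/ is a geminate; the first /h/ deletes. /vv/ is a geminate; the first /v/ deletes. → [wopuraheuhove].
/eehhuvvozipma/: /hh/ is a geminate; the first /h/ deletes. /vv/ is a geminate; the first /v/ deletes. → [eehuvozipma].
/nilgaoppozjoahhor/: /pp/ is a geminate; the first /p/ deletes. /hh/ is a geminate; the first /h/ deletes. → [nilgaopozjoahor].
/uoximaijjaivvoo/: /jj/ is a geminate; the first /j/ deletes. /vv/ is a geminate; the first /v/ deletes. → [uoximaijaivoo].

wopuraheuhove, eehuvozipma, nilgaopozjoahor, uoximaijaivoo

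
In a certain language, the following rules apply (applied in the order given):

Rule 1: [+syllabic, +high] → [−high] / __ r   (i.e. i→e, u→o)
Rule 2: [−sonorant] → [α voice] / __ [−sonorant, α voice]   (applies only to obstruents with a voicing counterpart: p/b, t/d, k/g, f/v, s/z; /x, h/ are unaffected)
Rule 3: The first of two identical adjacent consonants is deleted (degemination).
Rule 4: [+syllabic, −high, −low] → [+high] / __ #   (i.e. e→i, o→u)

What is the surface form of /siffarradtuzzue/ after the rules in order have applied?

Rule 1 (pre-rhotic lowering): no segment meets the environment; /siffarradtuzzue/ is unchanged.
Rule 2 (regressive voicing assimilation): /d/ precedes the voiceless obstruent /t/, so it devoices to [t] by assimilation. /siffarradtuzzue/ → siffarrattuzzue.
Rule 3 (degemination): /ff/ is a geminate; the first /f/ deletes. /rr/ is a geminate; the first /r/ deletes. /tt/ is a geminate; the first /t/ deletes. /zz/ is a geminate; the first /z/ deletes. /siffarrattuzzue/ → sifaratuzue.
Rule 4 (final vowel raising): /e/ is a mid vowel in word-final position, so it raises to [i]. /sifaratuzue/ → sifaratuzui.

sifaratuzui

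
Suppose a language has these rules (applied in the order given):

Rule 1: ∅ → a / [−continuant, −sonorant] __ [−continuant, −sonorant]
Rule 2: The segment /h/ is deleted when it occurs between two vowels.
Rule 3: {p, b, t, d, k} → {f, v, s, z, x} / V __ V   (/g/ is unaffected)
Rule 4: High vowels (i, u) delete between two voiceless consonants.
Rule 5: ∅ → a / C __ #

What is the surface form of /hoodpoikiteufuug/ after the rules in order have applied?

Rule 1 (stop-cluster a-epenthesis): /d/ and /p/ form a stop–stop cluster, so [a] is inserted between them. /hoodpoikiteufuug/ → hoodapoikiteufuug.
Rule 2 (intervocalic h-deletion): no segment meets the environment; /hoodapoikiteufuug/ is unchanged.
Rule 3 (intervocalic spirantization): /d/ is a stop between vowels /o/ and /a/, so it spirantizes to the fricative [z]. /p/ is a stop between vowels /a/ and /o/, so it spirantizes to the fricative [f]. /k/ is a stop between vowels /i/ and /i/, so it spirantizes to the fricative [x]. /t/ is a stop between vowels /i/ and /e/, so it spirantizes to the fricative [s]. /hoodapoikiteufuug/ → hoozafoixiseufuug.
Rule 4 (high vowel syncope): /i/ is a high vowel flanked by voiceless consonants /x/ and /s/, so it deletes. /hoozafoixiseufuug/ → hoozafoixseufuug.
Rule 5 (final a-epenthesis): the form ends in the consonant /g/, so [a] is inserted word-finally. /hoozafoixseufuug/ → hoozafoixseufuuga.

hoozafoixseufuuga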